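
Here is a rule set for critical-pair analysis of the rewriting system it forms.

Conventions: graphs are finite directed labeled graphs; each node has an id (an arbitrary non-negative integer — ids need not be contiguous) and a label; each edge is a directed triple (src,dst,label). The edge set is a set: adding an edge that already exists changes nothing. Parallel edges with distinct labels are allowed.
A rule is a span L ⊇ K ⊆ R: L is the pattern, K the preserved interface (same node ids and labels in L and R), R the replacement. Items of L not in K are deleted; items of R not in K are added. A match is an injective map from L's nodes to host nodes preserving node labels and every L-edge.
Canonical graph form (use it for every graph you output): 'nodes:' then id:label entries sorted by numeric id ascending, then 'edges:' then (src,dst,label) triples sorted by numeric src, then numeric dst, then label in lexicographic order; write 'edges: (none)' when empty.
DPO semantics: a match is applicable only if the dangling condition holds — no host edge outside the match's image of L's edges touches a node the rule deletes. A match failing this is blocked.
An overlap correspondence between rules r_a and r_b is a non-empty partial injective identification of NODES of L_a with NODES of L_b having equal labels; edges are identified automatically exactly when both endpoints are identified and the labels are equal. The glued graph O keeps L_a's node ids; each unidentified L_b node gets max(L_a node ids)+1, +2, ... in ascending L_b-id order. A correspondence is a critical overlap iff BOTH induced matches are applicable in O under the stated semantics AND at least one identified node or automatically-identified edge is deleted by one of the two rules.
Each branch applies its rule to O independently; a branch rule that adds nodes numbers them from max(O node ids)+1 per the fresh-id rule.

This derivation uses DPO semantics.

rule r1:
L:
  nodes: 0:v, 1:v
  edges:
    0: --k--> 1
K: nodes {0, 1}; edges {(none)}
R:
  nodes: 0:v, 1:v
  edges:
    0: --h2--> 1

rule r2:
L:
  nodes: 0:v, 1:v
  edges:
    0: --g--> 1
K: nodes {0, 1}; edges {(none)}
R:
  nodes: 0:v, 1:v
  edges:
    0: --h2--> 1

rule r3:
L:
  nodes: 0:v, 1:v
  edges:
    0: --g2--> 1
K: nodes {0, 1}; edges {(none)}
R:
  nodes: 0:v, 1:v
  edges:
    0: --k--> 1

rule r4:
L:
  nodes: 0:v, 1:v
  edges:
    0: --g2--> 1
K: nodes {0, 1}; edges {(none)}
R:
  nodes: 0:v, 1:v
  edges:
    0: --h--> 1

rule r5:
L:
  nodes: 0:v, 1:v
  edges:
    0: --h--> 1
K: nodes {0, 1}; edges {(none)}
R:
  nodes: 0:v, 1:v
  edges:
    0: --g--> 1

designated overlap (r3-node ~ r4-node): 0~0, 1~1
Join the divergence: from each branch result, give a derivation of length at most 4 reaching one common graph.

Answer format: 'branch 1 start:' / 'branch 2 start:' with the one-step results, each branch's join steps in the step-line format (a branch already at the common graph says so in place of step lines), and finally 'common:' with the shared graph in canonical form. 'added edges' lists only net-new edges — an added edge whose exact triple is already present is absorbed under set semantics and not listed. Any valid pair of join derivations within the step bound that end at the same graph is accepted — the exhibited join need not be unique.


branch 1 start:
nodes: 0:v, 1:v
edges: (0,1,k)
branch 2 start:
nodes: 0:v, 1:v
edges: (0,1,h)
branch 1 step 1: rule r1; match: 0->0, 1->1; deleted nodes (none); deleted edges (0,1,k); added nodes (none); added edges (0,1,h2); result: nodes: 0:v, 1:v edges: (0,1,h2)
branch 2 step 1: rule r5; match: 0->0, 1->1; deleted nodes (none); deleted edges (0,1,h); added nodes (none); added edges (0,1,g); result: nodes: 0:v, 1:v edges: (0,1,g)
branch 2 step 2: rule r2; match: 0->0, 1->1; deleted nodes (none); deleted edges (0,1,g); added nodes (none); added edges (0,1,h2); result: nodes: 0:v, 1:v edges: (0,1,h2)
common:
nodes: 0:v, 1:v
edges: (0,1,h2)


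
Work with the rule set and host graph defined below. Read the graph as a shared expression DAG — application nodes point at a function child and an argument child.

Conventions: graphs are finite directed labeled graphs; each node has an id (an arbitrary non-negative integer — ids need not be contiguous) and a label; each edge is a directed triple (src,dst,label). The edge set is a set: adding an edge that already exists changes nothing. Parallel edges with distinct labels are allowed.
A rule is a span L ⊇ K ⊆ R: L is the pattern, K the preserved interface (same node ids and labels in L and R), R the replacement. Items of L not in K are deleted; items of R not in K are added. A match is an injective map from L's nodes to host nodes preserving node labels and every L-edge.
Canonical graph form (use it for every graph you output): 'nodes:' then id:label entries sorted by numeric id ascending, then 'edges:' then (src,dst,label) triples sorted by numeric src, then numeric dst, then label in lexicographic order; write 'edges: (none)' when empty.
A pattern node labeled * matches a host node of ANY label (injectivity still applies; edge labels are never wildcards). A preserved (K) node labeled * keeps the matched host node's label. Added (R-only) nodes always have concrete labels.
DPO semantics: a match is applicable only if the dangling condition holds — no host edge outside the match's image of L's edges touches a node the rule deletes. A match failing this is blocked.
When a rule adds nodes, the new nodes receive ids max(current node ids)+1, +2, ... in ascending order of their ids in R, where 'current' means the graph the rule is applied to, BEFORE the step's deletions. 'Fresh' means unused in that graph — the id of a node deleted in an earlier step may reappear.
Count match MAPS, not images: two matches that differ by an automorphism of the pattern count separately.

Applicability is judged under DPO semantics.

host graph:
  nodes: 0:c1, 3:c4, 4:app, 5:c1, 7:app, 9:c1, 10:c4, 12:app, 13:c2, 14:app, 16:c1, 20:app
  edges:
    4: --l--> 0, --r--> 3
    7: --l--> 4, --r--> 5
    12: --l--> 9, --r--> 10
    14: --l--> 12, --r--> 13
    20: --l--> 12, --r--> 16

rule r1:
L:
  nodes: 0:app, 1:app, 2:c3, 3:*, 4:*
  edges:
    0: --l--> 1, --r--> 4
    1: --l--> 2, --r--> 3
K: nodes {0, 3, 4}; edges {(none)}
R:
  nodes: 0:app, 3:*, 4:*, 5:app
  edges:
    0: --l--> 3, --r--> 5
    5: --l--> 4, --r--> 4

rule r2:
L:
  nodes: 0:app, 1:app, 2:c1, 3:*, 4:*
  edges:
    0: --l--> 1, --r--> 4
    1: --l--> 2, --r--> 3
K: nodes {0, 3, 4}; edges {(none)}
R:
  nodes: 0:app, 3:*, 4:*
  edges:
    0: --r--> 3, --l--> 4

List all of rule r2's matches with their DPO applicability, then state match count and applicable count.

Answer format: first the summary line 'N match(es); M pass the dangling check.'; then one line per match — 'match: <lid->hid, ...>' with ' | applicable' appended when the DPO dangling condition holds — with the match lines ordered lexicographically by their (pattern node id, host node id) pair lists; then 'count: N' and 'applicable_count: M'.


3 match(es); 1 pass the dangling check.
match: 0->7, 1->4, 2->0, 3->3, 4->5 | applicable
match: 0->14, 1->12, 2->9, 3->10, 4->13
match: 0->20, 1->12, 2->9, 3->10, 4->16
count: 3
applicable_count: 1


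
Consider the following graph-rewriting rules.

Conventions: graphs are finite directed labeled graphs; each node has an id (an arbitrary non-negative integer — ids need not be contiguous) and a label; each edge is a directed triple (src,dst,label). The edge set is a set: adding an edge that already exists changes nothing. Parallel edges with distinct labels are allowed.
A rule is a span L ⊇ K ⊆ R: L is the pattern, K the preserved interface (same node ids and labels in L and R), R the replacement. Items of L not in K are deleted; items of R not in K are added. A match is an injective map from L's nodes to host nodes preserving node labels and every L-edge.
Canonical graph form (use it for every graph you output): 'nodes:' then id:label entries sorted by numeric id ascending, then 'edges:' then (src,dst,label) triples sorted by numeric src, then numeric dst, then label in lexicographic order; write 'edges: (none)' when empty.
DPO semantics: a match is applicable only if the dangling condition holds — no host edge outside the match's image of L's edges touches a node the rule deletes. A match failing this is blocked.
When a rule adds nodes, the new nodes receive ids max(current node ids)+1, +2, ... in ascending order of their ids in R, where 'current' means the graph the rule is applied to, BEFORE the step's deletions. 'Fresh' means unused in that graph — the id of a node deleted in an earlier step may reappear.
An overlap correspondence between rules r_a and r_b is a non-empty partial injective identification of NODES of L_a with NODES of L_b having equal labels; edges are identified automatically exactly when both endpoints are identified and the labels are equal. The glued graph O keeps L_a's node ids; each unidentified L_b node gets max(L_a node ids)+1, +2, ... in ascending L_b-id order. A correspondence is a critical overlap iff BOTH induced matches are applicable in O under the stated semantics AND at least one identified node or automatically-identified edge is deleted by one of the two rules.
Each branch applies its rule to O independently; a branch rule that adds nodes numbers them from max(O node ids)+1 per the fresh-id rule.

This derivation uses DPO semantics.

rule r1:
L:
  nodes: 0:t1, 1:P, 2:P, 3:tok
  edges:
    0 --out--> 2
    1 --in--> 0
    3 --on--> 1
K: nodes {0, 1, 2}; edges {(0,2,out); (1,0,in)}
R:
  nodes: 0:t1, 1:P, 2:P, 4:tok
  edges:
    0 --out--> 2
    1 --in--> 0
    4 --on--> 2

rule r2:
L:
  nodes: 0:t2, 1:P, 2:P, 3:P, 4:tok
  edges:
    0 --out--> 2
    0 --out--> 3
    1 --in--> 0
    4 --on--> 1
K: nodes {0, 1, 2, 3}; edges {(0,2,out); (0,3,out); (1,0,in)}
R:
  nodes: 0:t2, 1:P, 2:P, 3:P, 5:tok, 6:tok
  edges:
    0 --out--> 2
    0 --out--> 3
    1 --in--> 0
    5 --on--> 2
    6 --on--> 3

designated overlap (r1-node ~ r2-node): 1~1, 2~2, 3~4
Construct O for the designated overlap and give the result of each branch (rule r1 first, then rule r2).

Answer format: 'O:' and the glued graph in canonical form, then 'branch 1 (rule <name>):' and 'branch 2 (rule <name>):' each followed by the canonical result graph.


O:
nodes: 0:t1, 1:P, 2:P, 3:tok, 4:t2, 5:P
edges: (0,2,out); (1,0,in); (1,4,in); (3,1,on); (4,2,out); (4,5,out)
branch 1 (rule r1):
nodes: 0:t1, 1:P, 2:P, 4:t2, 5:P, 6:tok
edges: (0,2,out); (1,0,in); (1,4,in); (4,2,out); (4,5,out); (6,2,on)
branch 2 (rule r2):
nodes: 0:t1, 1:P, 2:P, 4:t2, 5:P, 6:tok, 7:tok
edges: (0,2,out); (1,0,in); (1,4,in); (4,2,out); (4,5,out); (6,2,on); (7,5,on)


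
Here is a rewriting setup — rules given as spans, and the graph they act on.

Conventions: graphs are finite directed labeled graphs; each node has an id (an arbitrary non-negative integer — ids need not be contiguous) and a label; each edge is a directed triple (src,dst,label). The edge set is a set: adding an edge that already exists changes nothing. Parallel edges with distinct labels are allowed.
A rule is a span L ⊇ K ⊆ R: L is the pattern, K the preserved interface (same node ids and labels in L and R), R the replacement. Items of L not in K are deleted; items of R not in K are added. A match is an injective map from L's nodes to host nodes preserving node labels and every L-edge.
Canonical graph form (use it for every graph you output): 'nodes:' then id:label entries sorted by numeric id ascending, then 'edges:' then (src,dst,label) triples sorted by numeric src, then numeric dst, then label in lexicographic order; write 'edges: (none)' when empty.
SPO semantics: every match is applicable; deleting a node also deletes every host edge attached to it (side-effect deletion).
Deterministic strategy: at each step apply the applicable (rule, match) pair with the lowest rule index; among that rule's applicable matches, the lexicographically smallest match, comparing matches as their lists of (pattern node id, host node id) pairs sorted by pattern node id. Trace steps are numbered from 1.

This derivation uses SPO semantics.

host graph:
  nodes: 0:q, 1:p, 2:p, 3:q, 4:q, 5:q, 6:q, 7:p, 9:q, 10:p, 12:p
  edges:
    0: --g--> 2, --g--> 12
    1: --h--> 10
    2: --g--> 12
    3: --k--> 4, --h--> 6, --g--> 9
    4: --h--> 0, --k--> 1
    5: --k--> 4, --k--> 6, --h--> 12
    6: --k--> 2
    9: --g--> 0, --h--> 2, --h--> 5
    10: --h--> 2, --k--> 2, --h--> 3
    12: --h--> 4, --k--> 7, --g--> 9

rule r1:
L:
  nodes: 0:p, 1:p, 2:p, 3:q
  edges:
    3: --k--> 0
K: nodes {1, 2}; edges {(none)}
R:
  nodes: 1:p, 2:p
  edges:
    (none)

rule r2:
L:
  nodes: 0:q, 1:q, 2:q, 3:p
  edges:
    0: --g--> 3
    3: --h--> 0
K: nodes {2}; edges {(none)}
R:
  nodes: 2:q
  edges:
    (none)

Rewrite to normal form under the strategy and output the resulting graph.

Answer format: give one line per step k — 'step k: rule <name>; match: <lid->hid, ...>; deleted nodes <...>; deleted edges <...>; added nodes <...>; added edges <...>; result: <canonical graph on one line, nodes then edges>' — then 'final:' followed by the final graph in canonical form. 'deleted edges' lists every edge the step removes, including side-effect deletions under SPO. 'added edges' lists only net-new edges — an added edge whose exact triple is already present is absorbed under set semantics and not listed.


step 1: rule r1; match: 0->1, 1->2, 2->7, 3->4; deleted nodes 1, 4; deleted edges (1,10,h); (3,4,k); (4,0,h); (4,1,k); (5,4,k); (12,4,h); added nodes (none); added edges (none); result: nodes: 0:q, 2:p, 3:q, 5:q, 6:q, 7:p, 9:q, 10:p, 12:p edges: (0,2,g); (0,12,g); (2,12,g); (3,6,h); (3,9,g); (5,6,k); (5,12,h); (6,2,k); (9,0,g); (9,2,h); (9,5,h); (10,2,h); (10,2,k); (10,3,h); (12,7,k); (12,9,g)
step 2: rule r1; match: 0->2, 1->7, 2->10, 3->6; deleted nodes 2, 6; deleted edges (0,2,g); (2,12,g); (3,6,h); (5,6,k); (6,2,k); (9,2,h); (10,2,h); (10,2,k); added nodes (none); added edges (none); result: nodes: 0:q, 3:q, 5:q, 7:p, 9:q, 10:p, 12:p edges: (0,12,g); (3,9,g); (5,12,h); (9,0,g); (9,5,h); (10,3,h); (12,7,k); (12,9,g)
final:
nodes: 0:q, 3:q, 5:q, 7:p, 9:q, 10:p, 12:p
edges: (0,12,g); (3,9,g); (5,12,h); (9,0,g); (9,5,h); (10,3,h); (12,7,k); (12,9,g)


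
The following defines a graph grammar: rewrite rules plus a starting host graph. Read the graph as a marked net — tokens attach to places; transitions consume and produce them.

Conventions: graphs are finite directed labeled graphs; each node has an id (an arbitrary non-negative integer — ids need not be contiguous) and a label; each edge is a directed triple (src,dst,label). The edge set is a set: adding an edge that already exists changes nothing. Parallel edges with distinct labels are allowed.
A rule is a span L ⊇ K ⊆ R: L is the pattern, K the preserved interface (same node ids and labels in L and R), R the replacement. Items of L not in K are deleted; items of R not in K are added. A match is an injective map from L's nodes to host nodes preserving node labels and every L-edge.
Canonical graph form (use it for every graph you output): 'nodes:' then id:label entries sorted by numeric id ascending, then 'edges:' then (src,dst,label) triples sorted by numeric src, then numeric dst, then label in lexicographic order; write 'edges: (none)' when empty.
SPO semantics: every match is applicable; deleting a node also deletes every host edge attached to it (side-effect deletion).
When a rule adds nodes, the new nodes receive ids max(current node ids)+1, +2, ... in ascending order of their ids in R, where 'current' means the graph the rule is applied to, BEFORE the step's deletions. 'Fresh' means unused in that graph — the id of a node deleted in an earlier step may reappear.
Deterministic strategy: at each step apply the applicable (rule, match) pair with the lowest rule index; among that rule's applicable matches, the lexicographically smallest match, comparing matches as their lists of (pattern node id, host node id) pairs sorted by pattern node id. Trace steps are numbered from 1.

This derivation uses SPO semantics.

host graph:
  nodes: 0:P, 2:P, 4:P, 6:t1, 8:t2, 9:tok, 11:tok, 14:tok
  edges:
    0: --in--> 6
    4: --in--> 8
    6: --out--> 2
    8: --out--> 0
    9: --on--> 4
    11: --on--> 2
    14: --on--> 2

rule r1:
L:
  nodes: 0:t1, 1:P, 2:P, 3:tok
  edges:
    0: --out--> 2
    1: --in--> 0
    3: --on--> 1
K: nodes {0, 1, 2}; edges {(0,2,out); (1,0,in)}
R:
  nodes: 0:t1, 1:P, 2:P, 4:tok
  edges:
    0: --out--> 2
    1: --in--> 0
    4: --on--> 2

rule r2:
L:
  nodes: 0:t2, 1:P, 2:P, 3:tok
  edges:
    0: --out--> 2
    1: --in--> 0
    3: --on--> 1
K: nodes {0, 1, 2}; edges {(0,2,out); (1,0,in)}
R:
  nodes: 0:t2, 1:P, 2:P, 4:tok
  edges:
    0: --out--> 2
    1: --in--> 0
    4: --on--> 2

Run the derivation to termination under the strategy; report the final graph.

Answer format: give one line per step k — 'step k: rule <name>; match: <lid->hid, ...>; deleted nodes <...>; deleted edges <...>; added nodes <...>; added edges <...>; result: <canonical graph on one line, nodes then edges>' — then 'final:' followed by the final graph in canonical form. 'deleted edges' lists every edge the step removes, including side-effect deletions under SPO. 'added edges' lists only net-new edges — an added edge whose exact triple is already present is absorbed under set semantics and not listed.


step 1: rule r2; match: 0->8, 1->4, 2->0, 3->9; deleted nodes 9; deleted edges (9,4,on); added nodes 15; added edges (15,0,on); result: nodes: 0:P, 2:P, 4:P, 6:t1, 8:t2, 11:tok, 14:tok, 15:tok edges: (0,6,in); (4,8,in); (6,2,out); (8,0,out); (11,2,on); (14,2,on); (15,0,on)
step 2: rule r1; match: 0->6, 1->0, 2->2, 3->15; deleted nodes 15; deleted edges (15,0,on); added nodes 16; added edges (16,2,on); result: nodes: 0:P, 2:P, 4:P, 6:t1, 8:t2, 11:tok, 14:tok, 16:tok edges: (0,6,in); (4,8,in); (6,2,out); (8,0,out); (11,2,on); (14,2,on); (16,2,on)
final:
nodes: 0:P, 2:P, 4:P, 6:t1, 8:t2, 11:tok, 14:tok, 16:tok
edges: (0,6,in); (4,8,in); (6,2,out); (8,0,out); (11,2,on); (14,2,on); (16,2,on)


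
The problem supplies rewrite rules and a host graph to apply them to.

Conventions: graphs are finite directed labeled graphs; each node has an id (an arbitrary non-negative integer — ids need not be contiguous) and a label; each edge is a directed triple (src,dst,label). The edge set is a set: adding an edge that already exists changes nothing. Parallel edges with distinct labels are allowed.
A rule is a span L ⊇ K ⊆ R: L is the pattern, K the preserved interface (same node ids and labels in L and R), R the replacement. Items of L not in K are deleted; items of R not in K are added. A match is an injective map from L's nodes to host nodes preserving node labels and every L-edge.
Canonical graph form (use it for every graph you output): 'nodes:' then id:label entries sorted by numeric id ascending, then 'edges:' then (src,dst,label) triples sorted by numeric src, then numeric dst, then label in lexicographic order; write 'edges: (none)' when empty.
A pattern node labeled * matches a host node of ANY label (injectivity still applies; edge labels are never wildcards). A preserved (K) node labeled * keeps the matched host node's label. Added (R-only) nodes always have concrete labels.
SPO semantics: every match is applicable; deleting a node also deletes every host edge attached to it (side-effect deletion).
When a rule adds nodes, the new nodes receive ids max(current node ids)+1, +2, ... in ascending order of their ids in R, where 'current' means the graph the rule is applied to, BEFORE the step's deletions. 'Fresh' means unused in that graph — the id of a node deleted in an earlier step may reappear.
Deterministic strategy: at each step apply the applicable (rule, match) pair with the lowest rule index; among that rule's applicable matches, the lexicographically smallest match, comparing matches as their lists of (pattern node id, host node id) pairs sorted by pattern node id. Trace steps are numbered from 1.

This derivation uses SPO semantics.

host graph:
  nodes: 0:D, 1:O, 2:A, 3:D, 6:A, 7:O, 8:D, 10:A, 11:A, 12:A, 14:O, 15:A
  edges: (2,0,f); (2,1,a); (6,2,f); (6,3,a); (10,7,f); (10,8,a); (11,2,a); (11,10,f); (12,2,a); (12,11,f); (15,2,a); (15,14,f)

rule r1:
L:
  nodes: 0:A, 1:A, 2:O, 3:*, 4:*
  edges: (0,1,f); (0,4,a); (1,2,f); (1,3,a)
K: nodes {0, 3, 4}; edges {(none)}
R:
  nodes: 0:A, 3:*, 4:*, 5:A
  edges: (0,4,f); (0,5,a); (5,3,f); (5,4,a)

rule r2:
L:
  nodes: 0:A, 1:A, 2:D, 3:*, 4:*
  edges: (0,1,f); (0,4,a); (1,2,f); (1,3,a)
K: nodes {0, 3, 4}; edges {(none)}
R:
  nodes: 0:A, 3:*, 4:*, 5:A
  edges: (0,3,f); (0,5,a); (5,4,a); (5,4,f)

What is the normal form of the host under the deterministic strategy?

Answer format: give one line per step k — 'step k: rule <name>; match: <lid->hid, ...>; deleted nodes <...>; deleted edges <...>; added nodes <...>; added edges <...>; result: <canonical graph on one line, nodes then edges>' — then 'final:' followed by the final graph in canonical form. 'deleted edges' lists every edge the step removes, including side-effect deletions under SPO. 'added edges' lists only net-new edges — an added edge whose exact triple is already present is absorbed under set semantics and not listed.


step 1: rule r1; match: 0->11, 1->10, 2->7, 3->8, 4->2; deleted nodes 7, 10; deleted edges (10,7,f); (10,8,a); (11,2,a); (11,10,f); added nodes 16; added edges (11,2,f); (11,16,a); (16,2,a); (16,8,f); result: nodes: 0:D, 1:O, 2:A, 3:D, 6:A, 8:D, 11:A, 12:A, 14:O, 15:A, 16:A edges: (2,0,f); (2,1,a); (6,2,f); (6,3,a); (11,2,f); (11,16,a); (12,2,a); (12,11,f); (15,2,a); (15,14,f); (16,2,a); (16,8,f)
step 2: rule r2; match: 0->6, 1->2, 2->0, 3->1, 4->3; deleted nodes 0, 2; deleted edges (2,0,f); (2,1,a); (6,2,f); (6,3,a); (11,2,f); (12,2,a); (15,2,a); (16,2,a); added nodes 17; added edges (6,1,f); (6,17,a); (17,3,a); (17,3,f); result: nodes: 1:O, 3:D, 6:A, 8:D, 11:A, 12:A, 14:O, 15:A, 16:A, 17:A edges: (6,1,f); (6,17,a); (11,16,a); (12,11,f); (15,14,f); (16,8,f); (17,3,a); (17,3,f)
final:
nodes: 1:O, 3:D, 6:A, 8:D, 11:A, 12:A, 14:O, 15:A, 16:A, 17:A
edges: (6,1,f); (6,17,a); (11,16,a); (12,11,f); (15,14,f); (16,8,f); (17,3,a); (17,3,f)


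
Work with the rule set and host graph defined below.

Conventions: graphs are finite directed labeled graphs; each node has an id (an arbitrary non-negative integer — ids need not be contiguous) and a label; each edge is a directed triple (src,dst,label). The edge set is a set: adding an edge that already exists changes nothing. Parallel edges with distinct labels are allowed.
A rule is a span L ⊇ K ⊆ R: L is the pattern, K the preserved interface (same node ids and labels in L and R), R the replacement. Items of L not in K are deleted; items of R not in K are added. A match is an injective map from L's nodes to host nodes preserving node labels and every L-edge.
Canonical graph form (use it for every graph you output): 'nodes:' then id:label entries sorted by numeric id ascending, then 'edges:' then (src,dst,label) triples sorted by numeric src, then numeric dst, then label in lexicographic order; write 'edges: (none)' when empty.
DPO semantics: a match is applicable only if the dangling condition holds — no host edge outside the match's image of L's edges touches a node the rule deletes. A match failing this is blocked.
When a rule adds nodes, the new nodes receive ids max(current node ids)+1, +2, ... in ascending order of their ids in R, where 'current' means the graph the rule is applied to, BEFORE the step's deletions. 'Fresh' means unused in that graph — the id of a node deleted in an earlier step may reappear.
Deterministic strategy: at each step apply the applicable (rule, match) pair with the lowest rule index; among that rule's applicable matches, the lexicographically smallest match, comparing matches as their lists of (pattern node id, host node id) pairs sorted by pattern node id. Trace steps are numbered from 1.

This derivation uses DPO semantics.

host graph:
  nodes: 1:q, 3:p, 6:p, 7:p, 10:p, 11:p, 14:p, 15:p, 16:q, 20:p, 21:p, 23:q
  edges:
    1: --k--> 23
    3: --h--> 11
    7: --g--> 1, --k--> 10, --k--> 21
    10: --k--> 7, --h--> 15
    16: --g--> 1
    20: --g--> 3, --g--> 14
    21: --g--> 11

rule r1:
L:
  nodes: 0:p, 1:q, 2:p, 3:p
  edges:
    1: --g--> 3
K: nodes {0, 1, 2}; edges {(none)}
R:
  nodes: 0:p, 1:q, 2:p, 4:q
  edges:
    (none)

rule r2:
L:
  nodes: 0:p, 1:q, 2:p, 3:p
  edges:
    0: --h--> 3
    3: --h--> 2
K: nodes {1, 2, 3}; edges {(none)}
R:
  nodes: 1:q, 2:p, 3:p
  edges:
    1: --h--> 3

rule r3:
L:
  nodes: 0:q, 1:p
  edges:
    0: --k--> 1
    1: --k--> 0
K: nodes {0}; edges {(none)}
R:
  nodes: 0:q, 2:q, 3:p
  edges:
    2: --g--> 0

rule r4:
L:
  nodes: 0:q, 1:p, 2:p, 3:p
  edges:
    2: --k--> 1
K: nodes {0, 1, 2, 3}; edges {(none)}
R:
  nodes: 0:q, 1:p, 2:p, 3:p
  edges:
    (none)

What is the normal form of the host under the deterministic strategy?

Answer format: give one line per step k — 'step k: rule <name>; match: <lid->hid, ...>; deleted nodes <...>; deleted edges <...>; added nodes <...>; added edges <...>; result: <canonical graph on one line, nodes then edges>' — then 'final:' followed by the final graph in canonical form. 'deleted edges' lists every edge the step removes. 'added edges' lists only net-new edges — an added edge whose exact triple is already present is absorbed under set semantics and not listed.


step 1: rule r4; match: 0->1, 1->7, 2->10, 3->3; deleted nodes (none); deleted edges (10,7,k); added nodes (none); added edges (none); result: nodes: 1:q, 3:p, 6:p, 7:p, 10:p, 11:p, 14:p, 15:p, 16:q, 20:p, 21:p, 23:q edges: (1,23,k); (3,11,h); (7,1,g); (7,10,k); (7,21,k); (10,15,h); (16,1,g); (20,3,g); (20,14,g); (21,11,g)
step 2: rule r4; match: 0->1, 1->10, 2->7, 3->3; deleted nodes (none); deleted edges (7,10,k); added nodes (none); added edges (none); result: nodes: 1:q, 3:p, 6:p, 7:p, 10:p, 11:p, 14:p, 15:p, 16:q, 20:p, 21:p, 23:q edges: (1,23,k); (3,11,h); (7,1,g); (7,21,k); (10,15,h); (16,1,g); (20,3,g); (20,14,g); (21,11,g)
step 3: rule r4; match: 0->1, 1->21, 2->7, 3->3; deleted nodes (none); deleted edges (7,21,k); added nodes (none); added edges (none); result: nodes: 1:q, 3:p, 6:p, 7:p, 10:p, 11:p, 14:p, 15:p, 16:q, 20:p, 21:p, 23:q edges: (1,23,k); (3,11,h); (7,1,g); (10,15,h); (16,1,g); (20,3,g); (20,14,g); (21,11,g)
final:
nodes: 1:q, 3:p, 6:p, 7:p, 10:p, 11:p, 14:p, 15:p, 16:q, 20:p, 21:p, 23:q
edges: (1,23,k); (3,11,h); (7,1,g); (10,15,h); (16,1,g); (20,3,g); (20,14,g); (21,11,g)


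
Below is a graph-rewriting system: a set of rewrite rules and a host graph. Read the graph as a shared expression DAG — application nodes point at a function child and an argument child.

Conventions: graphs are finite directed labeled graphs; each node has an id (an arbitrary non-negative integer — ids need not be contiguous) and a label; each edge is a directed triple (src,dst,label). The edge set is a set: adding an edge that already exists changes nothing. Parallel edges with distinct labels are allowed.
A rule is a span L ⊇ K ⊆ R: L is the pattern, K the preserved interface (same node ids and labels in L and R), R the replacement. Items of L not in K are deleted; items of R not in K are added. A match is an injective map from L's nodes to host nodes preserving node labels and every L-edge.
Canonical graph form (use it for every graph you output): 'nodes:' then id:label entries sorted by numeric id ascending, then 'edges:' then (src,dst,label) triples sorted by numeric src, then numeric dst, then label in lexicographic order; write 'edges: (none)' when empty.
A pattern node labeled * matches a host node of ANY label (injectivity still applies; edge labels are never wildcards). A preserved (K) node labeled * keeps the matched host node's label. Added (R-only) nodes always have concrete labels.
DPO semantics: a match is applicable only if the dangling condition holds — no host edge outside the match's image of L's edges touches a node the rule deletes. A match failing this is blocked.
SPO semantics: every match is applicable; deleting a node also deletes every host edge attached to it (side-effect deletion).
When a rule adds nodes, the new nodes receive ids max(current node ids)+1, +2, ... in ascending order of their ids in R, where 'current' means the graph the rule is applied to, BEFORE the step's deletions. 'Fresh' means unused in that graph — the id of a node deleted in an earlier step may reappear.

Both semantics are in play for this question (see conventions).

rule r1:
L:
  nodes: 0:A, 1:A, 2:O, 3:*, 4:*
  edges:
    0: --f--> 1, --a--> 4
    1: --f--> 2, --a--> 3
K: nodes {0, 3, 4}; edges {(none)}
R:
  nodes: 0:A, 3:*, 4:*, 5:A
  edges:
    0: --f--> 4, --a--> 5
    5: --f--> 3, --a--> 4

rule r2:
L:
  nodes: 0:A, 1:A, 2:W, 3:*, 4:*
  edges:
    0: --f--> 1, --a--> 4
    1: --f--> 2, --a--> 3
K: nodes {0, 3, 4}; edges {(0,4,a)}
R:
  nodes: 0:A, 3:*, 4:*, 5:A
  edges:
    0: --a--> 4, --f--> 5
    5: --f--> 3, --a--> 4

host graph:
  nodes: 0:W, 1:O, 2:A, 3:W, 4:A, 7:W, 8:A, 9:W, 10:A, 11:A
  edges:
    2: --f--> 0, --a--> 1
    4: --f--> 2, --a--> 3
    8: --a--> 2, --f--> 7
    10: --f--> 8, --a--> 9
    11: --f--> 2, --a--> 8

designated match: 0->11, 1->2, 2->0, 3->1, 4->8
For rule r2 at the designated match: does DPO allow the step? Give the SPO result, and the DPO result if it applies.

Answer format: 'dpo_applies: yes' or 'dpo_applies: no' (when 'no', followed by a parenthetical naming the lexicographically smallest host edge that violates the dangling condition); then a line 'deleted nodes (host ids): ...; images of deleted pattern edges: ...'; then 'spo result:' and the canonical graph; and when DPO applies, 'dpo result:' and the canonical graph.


dpo_applies: no
(the rule deletes node 2, which keeps host edge (4,2,f) outside the match image — the dangling condition fails, DPO blocks; SPO proceeds and side-deletes such edges)
deleted nodes (host ids): 0, 2; images of deleted pattern edges: (2,0,f); (2,1,a); (11,2,f)
spo result:
nodes: 1:O, 3:W, 4:A, 7:W, 8:A, 9:W, 10:A, 11:A, 12:A
edges: (4,3,a); (8,7,f); (10,8,f); (10,9,a); (11,8,a); (11,12,f); (12,1,f); (12,8,a)


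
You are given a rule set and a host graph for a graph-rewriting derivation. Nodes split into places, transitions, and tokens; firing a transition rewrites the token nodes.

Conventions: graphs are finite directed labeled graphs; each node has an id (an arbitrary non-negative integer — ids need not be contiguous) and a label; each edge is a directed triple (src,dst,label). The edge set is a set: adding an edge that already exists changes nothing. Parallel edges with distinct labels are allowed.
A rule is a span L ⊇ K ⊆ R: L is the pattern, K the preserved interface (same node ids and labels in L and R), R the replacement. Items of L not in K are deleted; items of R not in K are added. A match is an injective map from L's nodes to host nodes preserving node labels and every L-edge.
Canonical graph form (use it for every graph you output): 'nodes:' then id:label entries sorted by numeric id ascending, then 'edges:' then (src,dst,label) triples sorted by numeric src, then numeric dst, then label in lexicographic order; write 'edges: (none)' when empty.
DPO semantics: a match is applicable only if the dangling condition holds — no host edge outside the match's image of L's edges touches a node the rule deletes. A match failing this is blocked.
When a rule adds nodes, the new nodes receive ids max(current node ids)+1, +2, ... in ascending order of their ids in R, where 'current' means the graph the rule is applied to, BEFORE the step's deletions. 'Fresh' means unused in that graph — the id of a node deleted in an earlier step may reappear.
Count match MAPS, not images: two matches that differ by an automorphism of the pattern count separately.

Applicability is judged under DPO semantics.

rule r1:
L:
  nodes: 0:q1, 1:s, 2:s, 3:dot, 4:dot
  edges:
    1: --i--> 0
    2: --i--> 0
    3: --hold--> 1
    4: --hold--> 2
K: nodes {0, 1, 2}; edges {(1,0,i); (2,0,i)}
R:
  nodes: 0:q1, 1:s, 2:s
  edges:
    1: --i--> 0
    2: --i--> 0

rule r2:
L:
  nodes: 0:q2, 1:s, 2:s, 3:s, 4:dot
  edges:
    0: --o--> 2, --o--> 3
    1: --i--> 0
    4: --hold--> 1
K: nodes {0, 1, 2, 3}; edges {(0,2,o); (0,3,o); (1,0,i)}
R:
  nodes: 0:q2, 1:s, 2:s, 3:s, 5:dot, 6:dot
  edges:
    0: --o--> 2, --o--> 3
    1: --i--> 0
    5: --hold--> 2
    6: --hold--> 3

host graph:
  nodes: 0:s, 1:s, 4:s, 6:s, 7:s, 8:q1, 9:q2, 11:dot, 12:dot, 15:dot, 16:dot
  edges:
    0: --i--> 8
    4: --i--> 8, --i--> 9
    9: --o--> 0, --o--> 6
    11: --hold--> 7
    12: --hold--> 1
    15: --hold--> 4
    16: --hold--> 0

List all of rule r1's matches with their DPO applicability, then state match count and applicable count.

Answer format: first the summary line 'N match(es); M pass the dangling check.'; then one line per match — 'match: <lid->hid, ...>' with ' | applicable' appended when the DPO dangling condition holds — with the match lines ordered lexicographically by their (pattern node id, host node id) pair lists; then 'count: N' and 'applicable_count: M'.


2 match(es); 2 pass the dangling check.
match: 0->8, 1->0, 2->4, 3->16, 4->15 | applicable
match: 0->8, 1->4, 2->0, 3->15, 4->16 | applicable
count: 2
applicable_count: 2


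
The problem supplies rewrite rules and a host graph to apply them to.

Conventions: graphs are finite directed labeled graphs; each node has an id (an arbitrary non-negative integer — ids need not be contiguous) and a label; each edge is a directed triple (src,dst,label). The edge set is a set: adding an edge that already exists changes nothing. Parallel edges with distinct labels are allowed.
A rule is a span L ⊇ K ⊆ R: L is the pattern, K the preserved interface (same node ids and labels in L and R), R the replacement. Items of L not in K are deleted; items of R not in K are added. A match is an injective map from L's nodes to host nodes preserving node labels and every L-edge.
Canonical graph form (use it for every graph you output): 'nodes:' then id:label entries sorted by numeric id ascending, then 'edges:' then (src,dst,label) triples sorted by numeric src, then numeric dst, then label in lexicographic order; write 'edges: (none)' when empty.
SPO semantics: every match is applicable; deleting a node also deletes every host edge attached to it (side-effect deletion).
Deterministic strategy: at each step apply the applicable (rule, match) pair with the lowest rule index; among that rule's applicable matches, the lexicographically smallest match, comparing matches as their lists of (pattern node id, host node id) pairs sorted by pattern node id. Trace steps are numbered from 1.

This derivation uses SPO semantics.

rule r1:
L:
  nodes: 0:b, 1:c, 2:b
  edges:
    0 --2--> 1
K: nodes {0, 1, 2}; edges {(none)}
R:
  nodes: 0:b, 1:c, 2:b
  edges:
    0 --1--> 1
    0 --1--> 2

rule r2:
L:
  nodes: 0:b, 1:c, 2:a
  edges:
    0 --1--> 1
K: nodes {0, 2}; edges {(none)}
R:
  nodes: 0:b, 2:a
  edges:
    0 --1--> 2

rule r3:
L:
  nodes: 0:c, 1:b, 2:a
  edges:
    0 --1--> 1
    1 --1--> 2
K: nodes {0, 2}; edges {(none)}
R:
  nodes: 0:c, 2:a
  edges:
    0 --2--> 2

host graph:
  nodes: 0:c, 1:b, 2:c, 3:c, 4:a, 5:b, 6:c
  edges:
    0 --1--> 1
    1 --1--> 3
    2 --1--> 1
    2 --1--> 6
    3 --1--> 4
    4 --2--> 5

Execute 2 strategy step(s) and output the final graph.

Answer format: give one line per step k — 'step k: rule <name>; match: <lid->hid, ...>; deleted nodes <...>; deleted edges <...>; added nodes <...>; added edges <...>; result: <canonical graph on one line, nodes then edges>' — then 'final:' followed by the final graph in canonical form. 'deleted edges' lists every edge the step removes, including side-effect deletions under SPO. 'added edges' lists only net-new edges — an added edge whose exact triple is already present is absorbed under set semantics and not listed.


step 1: rule r2; match: 0->1, 1->3, 2->4; deleted nodes 3; deleted edges (1,3,1); (3,4,1); added nodes (none); added edges (1,4,1); result: nodes: 0:c, 1:b, 2:c, 4:a, 5:b, 6:c edges: (0,1,1); (1,4,1); (2,1,1); (2,6,1); (4,5,2)
step 2: rule r3; match: 0->0, 1->1, 2->4; deleted nodes 1; deleted edges (0,1,1); (1,4,1); (2,1,1); added nodes (none); added edges (0,4,2); result: nodes: 0:c, 2:c, 4:a, 5:b, 6:c edges: (0,4,2); (2,6,1); (4,5,2)
final:
nodes: 0:c, 2:c, 4:a, 5:b, 6:c
edges: (0,4,2); (2,6,1); (4,5,2)


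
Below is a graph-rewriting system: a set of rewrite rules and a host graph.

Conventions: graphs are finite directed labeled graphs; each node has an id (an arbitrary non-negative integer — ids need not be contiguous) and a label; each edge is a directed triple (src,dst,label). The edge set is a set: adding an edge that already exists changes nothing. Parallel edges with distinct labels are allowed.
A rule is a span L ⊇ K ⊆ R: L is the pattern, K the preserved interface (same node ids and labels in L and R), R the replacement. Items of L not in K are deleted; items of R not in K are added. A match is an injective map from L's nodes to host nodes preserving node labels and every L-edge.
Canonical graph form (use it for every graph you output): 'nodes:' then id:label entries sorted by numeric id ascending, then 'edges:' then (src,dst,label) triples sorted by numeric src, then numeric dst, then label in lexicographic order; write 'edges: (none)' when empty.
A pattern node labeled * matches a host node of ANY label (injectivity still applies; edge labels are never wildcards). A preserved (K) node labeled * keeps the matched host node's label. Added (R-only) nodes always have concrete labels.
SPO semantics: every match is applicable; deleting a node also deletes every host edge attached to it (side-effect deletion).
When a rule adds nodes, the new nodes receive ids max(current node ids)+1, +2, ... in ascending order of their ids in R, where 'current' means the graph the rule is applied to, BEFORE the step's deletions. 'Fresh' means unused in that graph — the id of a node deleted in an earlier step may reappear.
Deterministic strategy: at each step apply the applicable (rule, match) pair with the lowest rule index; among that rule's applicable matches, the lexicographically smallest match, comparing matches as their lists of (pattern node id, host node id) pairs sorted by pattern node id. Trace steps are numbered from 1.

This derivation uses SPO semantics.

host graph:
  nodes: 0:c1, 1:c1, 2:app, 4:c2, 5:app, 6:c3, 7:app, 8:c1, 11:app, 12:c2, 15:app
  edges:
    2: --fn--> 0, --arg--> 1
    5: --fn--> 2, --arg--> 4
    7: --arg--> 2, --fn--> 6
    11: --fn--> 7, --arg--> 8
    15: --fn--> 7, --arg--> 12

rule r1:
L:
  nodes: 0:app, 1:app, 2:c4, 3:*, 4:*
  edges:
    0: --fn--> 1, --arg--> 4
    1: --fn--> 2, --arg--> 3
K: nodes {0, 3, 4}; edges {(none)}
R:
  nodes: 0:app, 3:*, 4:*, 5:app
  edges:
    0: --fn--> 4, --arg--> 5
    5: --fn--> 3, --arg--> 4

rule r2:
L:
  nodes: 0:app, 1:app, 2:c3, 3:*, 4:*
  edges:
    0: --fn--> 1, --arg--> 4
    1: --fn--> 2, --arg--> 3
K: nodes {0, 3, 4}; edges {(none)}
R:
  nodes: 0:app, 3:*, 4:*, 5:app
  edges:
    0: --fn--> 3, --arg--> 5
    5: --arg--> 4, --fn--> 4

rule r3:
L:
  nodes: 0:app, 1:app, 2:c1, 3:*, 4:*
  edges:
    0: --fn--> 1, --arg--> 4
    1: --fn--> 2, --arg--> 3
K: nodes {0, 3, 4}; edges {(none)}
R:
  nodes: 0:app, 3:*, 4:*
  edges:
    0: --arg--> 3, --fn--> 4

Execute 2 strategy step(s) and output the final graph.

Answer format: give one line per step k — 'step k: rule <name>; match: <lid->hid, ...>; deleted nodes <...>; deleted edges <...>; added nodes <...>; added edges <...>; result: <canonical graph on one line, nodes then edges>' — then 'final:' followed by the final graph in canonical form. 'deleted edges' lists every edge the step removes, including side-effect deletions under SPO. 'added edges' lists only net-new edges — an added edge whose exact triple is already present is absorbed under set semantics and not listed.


step 1: rule r2; match: 0->11, 1->7, 2->6, 3->2, 4->8; deleted nodes 6, 7; deleted edges (7,2,arg); (7,6,fn); (11,7,fn); (11,8,arg); (15,7,fn); added nodes 16; added edges (11,2,fn); (11,16,arg); (16,8,arg); (16,8,fn); result: nodes: 0:c1, 1:c1, 2:app, 4:c2, 5:app, 8:c1, 11:app, 12:c2, 15:app, 16:app edges: (2,0,fn); (2,1,arg); (5,2,fn); (5,4,arg); (11,2,fn); (11,16,arg); (15,12,arg); (16,8,arg); (16,8,fn)
step 2: rule r3; match: 0->5, 1->2, 2->0, 3->1, 4->4; deleted nodes 0, 2; deleted edges (2,0,fn); (2,1,arg); (5,2,fn); (5,4,arg); (11,2,fn); added nodes (none); added edges (5,1,arg); (5,4,fn); result: nodes: 1:c1, 4:c2, 5:app, 8:c1, 11:app, 12:c2, 15:app, 16:app edges: (5,1,arg); (5,4,fn); (11,16,arg); (15,12,arg); (16,8,arg); (16,8,fn)
final:
nodes: 1:c1, 4:c2, 5:app, 8:c1, 11:app, 12:c2, 15:app, 16:app
edges: (5,1,arg); (5,4,fn); (11,16,arg); (15,12,arg); (16,8,arg); (16,8,fn)
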